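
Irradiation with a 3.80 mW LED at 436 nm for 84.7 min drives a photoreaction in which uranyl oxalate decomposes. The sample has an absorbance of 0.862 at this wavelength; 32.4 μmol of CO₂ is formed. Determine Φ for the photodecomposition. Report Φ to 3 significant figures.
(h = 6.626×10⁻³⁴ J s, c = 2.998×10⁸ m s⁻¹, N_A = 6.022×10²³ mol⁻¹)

Product: 32.4 μmol = 3.24×10⁻⁵ mol.
Photon energy at 436 nm: hc/λ = (6.626×10⁻³⁴)(2.998×10⁸)/(436×10⁻⁹) = 4.556×10⁻¹⁹ J.
Energy delivered: (3.80 mW)(5082 s) = 19.31 J.
Photons incident: 19.31 / 4.556×10⁻¹⁹ = 4.238×10¹⁹, i.e. 4.238×10¹⁹/6.022×10²³ = 7.038×10⁻⁵ mol.
Fraction absorbed: 1 − 10^(−0.862) = 0.8626.
Photons absorbed: 0.8626 × 7.038×10⁻⁵ = 6.071×10⁻⁵ mol.
Φ = 3.24×10⁻⁵ mol / 6.071×10⁻⁵ mol photons = 0.534.

Φ = 0.534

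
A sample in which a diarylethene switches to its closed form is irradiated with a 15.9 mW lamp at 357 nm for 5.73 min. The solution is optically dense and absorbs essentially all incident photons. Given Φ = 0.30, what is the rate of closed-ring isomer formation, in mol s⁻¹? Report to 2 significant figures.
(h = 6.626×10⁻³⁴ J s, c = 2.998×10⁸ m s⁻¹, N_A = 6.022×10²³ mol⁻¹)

Photon energy at 357 nm: hc/λ = (6.626×10⁻³⁴)(2.998×10⁸)/(357×10⁻⁹) = 5.564×10⁻¹⁹ J.
Energy delivered: (15.9 mW)(343.8 s) = 5.466 J.
Photons incident: 5.466 / 5.564×10⁻¹⁹ = 9.824×10¹⁸, i.e. 9.824×10¹⁸/6.022×10²³ = 1.631×10⁻⁵ mol.
Product formed: 0.30 × 1.631×10⁻⁵ = 4.893×10⁻⁶ mol.
Rate: 4.893×10⁻⁶ / 343.8 s = 1.4×10⁻⁸ mol s⁻¹.

1.4×10⁻⁸ mol s⁻¹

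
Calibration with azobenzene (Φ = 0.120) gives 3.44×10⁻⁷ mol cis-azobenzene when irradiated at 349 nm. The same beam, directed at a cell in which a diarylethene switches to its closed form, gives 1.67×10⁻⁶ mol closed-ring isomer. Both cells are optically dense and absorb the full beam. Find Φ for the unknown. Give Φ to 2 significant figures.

Φ = 0.58

Photons absorbed by the actinometer: 3.44×10⁻⁷ / 0.120 = 2.867×10⁻⁶ mol.
Φ(unknown) = 1.67×10⁻⁶ / 2.867×10⁻⁶ = 0.58.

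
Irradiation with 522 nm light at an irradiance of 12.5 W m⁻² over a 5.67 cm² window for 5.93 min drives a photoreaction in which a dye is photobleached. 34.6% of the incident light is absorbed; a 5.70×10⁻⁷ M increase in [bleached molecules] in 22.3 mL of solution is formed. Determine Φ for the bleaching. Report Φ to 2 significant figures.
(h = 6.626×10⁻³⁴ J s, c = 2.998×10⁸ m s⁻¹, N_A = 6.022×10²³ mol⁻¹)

Product: (5.70×10⁻⁷ M)(0.0223 L) = 1.271×10⁻⁸ mol.
Photon energy at 522 nm: hc/λ = (6.626×10⁻³⁴)(2.998×10⁸)/(522×10⁻⁹) = 3.806×10⁻¹⁹ J.
Energy delivered: (12.5 W m⁻²)(5.67×10⁻⁴ m²)(355.8 s) = 2.522 J.
Photons incident: 2.522 / 3.806×10⁻¹⁹ = 6.626×10¹⁸, i.e. 6.626×10¹⁸/6.022×10²³ = 1.100×10⁻⁵ mol.
Photons absorbed: 0.346 × 1.100×10⁻⁵ = 3.806×10⁻⁶ mol.
Φ = 1.271×10⁻⁸ mol / 3.806×10⁻⁶ mol photons = 0.0033.

Φ = 0.0033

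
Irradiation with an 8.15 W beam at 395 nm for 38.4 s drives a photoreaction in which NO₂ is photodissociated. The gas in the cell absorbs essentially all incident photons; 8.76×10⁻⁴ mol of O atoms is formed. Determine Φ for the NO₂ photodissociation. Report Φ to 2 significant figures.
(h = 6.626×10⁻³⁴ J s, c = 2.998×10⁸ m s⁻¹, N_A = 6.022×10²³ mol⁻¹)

Photon energy at 395 nm: hc/λ = (6.626×10⁻³⁴)(2.998×10⁸)/(395×10⁻⁹) = 5.029×10⁻¹⁹ J.
Energy delivered: (8.15 W)(38.4 s) = 313.0 J.
Photons incident: 313.0 / 5.029×10⁻¹⁹ = 6.224×10²⁰, i.e. 6.224×10²⁰/6.022×10²³ = 0.001034 mol.
Φ = 8.76×10⁻⁴ mol / 0.001034 mol photons = 0.85.

Φ = 0.85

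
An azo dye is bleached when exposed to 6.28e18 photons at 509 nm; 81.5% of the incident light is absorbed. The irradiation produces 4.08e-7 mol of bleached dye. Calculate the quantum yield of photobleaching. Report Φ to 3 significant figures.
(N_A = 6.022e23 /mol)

Moles of photons: 6.28e18 / 6.022e23 = 1.043e-5 mol.
Photons absorbed: 0.815 × 1.043e-5 = 8.500e-6 mol.
Φ = 4.08e-7 mol / 8.500e-6 mol photons = 0.0480.

Φ = 0.0480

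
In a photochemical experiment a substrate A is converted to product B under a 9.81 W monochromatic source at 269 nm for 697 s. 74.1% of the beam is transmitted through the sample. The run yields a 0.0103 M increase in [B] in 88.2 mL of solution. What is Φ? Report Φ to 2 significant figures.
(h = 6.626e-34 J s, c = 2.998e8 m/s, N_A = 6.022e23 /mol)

Product: (0.0103 M)(0.0882 L) = 9.085e-4 mol.
Photon energy at 269 nm: hc/λ = (6.626e-34)(2.998e8)/(269e-9) = 7.385e-19 J.
Energy delivered: (9.81 W)(697 s) = 6838 J.
Photons incident: 6838 / 7.385e-19 = 9.259e21, i.e. 9.259e21/6.022e23 = 0.01538 mol.
Fraction absorbed: 1 − 74.1/100 = 0.2590.
Photons absorbed: 0.2590 × 0.01538 = 0.003983 mol.
Φ = 9.085e-4 mol / 0.003983 mol photons = 0.23.

Φ = 0.23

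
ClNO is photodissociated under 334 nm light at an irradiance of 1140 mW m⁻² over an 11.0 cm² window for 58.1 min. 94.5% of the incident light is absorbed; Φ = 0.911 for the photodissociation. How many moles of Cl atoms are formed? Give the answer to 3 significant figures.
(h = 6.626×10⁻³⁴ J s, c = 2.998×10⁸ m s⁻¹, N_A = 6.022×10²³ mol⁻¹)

1.05×10⁻⁵ mol

Photon energy at 334 nm: hc/λ = (6.626×10⁻³⁴)(2.998×10⁸)/(334×10⁻⁹) = 5.948×10⁻¹⁹ J.
Energy delivered: (1140 mW m⁻²)(11.0×10⁻⁴ m²)(3486 s) = 4.371 J.
Photons incident: 4.371 / 5.948×10⁻¹⁹ = 7.349×10¹⁸, i.e. 7.349×10¹⁸/6.022×10²³ = 1.220×10⁻⁵ mol.
Photons absorbed: 0.945 × 1.220×10⁻⁵ = 1.153×10⁻⁵ mol.
Product: Φ × n_abs = 0.911 × 1.153×10⁻⁵ = 1.050×10⁻⁵ mol.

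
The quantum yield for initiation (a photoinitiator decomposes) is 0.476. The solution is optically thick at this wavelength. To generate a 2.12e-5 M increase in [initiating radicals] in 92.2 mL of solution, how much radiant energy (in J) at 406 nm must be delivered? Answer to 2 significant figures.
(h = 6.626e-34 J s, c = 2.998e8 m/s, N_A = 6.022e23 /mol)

Product: (2.12e-5 M)(0.0922 L) = 1.955e-6 mol.
Photons that must be absorbed: 1.955e-6 / 0.476 = 4.107e-6 mol.
Photon energy: hc/λ = 4.893e-19 J; per mole, 2.947e5 J mol⁻¹.
Energy required: 4.107e-6 × 2.947e5 = 1.2 J.

1.2 J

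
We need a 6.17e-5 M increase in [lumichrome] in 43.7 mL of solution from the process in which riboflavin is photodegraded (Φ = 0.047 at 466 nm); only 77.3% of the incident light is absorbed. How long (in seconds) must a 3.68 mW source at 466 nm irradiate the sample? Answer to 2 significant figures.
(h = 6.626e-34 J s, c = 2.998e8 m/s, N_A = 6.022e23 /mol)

Product: (6.17e-5 M)(0.0437 L) = 2.696e-6 mol.
Photons that must be absorbed: 2.696e-6 / 0.047 = 5.736e-5 mol.
Incident photons needed: 5.736e-5 / 0.773 = 7.420e-5 mol.
Photon energy: hc/λ = 4.263e-19 J; per mole, 2.567e5 J mol⁻¹.
Energy required: 7.420e-5 × 2.567e5 = 19.05 J.
Time: 19.05 J / 0.00368 W = 5200 s.

t ≈ 5200 s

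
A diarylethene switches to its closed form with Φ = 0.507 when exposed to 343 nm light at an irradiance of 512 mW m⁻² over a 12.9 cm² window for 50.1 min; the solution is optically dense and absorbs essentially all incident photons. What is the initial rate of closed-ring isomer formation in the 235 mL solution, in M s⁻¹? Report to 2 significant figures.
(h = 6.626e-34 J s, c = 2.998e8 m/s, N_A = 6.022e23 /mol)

4.1e-9 M s⁻¹

Photon energy at 343 nm: hc/λ = (6.626e-34)(2.998e8)/(343e-9) = 5.791e-19 J.
Energy delivered: (512 mW m⁻²)(12.9e-4 m²)(3006 s) = 1.985 J.
Photons incident: 1.985 / 5.791e-19 = 3.428e18, i.e. 3.428e18/6.022e23 = 5.692e-6 mol.
Product formed: 0.507 × 5.692e-6 = 2.886e-6 mol.
Rate: 2.886e-6 mol / (3006 s × 0.235 L) = 4.1e-9 M s⁻¹.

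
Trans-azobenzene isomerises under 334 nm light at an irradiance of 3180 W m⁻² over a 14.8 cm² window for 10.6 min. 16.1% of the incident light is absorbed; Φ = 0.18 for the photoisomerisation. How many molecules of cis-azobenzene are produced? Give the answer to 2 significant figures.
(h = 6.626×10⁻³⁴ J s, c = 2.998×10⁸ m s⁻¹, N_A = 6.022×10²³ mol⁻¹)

Photon energy at 334 nm: hc/λ = (6.626×10⁻³⁴)(2.998×10⁸)/(334×10⁻⁹) = 5.948×10⁻¹⁹ J.
Energy delivered: (3180 W m⁻²)(14.8×10⁻⁴ m²)(636 s) = 2993 J.
Photons incident: 2993 / 5.948×10⁻¹⁹ = 5.032×10²¹, i.e. 5.032×10²¹/6.022×10²³ = 0.008356 mol.
Photons absorbed: 0.161 × 0.008356 = 0.001345 mol.
Product: Φ × n_abs = 0.18 × 0.001345 = 2.421×10⁻⁴ mol.
As a count: 2.421×10⁻⁴ × 6.022×10²³ = 1.5×10²⁰.

1.5×10²⁰ molecules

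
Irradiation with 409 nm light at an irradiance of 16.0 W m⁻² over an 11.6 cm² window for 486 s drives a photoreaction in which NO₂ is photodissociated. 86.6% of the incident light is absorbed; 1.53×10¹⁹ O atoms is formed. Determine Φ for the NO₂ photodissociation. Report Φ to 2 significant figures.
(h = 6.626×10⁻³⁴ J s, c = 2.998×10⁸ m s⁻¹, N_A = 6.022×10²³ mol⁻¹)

Product: 1.53×10¹⁹ / 6.022×10²³ = 2.541×10⁻⁵ mol.
Photon energy at 409 nm: hc/λ = (6.626×10⁻³⁴)(2.998×10⁸)/(409×10⁻⁹) = 4.857×10⁻¹⁹ J.
Energy delivered: (16.0 W m⁻²)(11.6×10⁻⁴ m²)(486 s) = 9.020 J.
Photons incident: 9.020 / 4.857×10⁻¹⁹ = 1.857×10¹⁹, i.e. 1.857×10¹⁹/6.022×10²³ = 3.084×10⁻⁵ mol.
Photons absorbed: 0.866 × 3.084×10⁻⁵ = 2.671×10⁻⁵ mol.
Φ = 2.541×10⁻⁵ mol / 2.671×10⁻⁵ mol photons = 0.95.

Φ = 0.95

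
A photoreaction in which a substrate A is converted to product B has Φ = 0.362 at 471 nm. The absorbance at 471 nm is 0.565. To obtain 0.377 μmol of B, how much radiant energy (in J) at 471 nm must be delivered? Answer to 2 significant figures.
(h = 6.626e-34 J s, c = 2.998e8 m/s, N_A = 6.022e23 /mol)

Product: 0.377 μmol = 3.77e-7 mol.
Photons that must be absorbed: 3.77e-7 / 0.362 = 1.041e-6 mol.
Fraction absorbed: 1 − 10^(−0.565) = 0.7277.
Incident photons needed: 1.041e-6 / 0.7277 = 1.431e-6 mol.
Photon energy: hc/λ = 4.218e-19 J; per mole, 2.540e5 J mol⁻¹.
Energy required: 1.431e-6 × 2.540e5 = 0.36 J.

0.36 J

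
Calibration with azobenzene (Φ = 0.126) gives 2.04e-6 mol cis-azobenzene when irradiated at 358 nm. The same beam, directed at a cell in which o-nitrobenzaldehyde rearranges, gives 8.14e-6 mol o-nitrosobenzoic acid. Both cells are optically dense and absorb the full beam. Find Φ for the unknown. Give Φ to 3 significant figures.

Φ = 0.503

Photons absorbed by the actinometer: 2.04e-6 / 0.126 = 1.619e-5 mol.
Φ(unknown) = 8.14e-6 / 1.619e-5 = 0.503.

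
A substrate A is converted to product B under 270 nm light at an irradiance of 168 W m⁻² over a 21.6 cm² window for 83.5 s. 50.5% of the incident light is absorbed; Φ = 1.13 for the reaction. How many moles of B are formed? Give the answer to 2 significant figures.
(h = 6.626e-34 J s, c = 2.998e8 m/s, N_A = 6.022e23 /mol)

3.9e-5 mol

Photon energy at 270 nm: hc/λ = (6.626e-34)(2.998e8)/(270e-9) = 7.357e-19 J.
Energy delivered: (168 W m⁻²)(21.6e-4 m²)(83.5 s) = 30.30 J.
Photons incident: 30.30 / 7.357e-19 = 4.119e19, i.e. 4.119e19/6.022e23 = 6.840e-5 mol.
Photons absorbed: 0.505 × 6.840e-5 = 3.454e-5 mol.
Product: Φ × n_abs = 1.13 × 3.454e-5 = 3.903e-5 mol.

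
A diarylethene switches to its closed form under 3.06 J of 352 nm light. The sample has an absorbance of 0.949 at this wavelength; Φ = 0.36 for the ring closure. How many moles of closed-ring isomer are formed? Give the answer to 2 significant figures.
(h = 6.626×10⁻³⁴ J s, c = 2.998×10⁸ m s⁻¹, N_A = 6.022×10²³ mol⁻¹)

Photon energy at 352 nm: hc/λ = (6.626×10⁻³⁴)(2.998×10⁸)/(352×10⁻⁹) = 5.643×10⁻¹⁹ J.
Photons incident: 3.06 / 5.643×10⁻¹⁹ = 5.423×10¹⁸, i.e. 5.423×10¹⁸/6.022×10²³ = 9.005×10⁻⁶ mol.
Fraction absorbed: 1 − 10^(−0.949) = 0.8875.
Photons absorbed: 0.8875 × 9.005×10⁻⁶ = 7.992×10⁻⁶ mol.
Product: Φ × n_abs = 0.36 × 7.992×10⁻⁶ = 2.877×10⁻⁶ mol.

2.9×10⁻⁶ mol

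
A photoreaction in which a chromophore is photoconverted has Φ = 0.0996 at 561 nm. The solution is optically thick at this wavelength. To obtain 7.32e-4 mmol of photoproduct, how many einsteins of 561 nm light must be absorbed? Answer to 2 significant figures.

Product: 7.32e-4 mmol = 7.32e-7 mol.
Photons that must be absorbed: 7.32e-7 / 0.0996 = 7.349e-6 mol.

7.3e-6 einstein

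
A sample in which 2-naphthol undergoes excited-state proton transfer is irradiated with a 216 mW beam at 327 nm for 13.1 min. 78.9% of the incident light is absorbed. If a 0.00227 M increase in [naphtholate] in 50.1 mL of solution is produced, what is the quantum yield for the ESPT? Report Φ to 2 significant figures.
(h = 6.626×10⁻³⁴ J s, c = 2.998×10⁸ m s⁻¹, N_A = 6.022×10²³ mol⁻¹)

Product: (0.00227 M)(0.0501 L) = 1.137×10⁻⁴ mol.
Photon energy at 327 nm: hc/λ = (6.626×10⁻³⁴)(2.998×10⁸)/(327×10⁻⁹) = 6.075×10⁻¹⁹ J.
Energy delivered: (216 mW)(786 s) = 169.8 J.
Photons incident: 169.8 / 6.075×10⁻¹⁹ = 2.795×10²⁰, i.e. 2.795×10²⁰/6.022×10²³ = 4.641×10⁻⁴ mol.
Photons absorbed: 0.789 × 4.641×10⁻⁴ = 3.662×10⁻⁴ mol.
Φ = 1.137×10⁻⁴ mol / 3.662×10⁻⁴ mol photons = 0.31.

Φ = 0.31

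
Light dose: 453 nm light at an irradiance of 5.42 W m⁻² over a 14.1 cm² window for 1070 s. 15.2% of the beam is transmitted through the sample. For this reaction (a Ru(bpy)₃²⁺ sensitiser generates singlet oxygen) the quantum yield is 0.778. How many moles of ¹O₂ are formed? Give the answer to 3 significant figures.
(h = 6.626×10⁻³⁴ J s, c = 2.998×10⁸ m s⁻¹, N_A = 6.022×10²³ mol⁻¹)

2.04×10⁻⁵ mol

Photon energy at 453 nm: hc/λ = (6.626×10⁻³⁴)(2.998×10⁸)/(453×10⁻⁹) = 4.385×10⁻¹⁹ J.
Energy delivered: (5.42 W m⁻²)(14.1×10⁻⁴ m²)(1070 s) = 8.177 J.
Photons incident: 8.177 / 4.385×10⁻¹⁹ = 1.865×10¹⁹, i.e. 1.865×10¹⁹/6.022×10²³ = 3.097×10⁻⁵ mol.
Fraction absorbed: 1 − 15.2/100 = 0.8480.
Photons absorbed: 0.8480 × 3.097×10⁻⁵ = 2.626×10⁻⁵ mol.
Product: Φ × n_abs = 0.778 × 2.626×10⁻⁵ = 2.043×10⁻⁵ mol.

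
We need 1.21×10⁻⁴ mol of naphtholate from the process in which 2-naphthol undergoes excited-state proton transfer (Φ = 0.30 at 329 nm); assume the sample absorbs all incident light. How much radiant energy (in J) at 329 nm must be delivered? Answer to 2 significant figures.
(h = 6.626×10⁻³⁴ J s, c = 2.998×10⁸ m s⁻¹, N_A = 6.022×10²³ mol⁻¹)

150 J

Photons that must be absorbed: 1.21×10⁻⁴ / 0.30 = 4.033×10⁻⁴ mol.
Photon energy: hc/λ = 6.038×10⁻¹⁹ J; per mole, 3.636×10⁵ J mol⁻¹.
Energy required: 4.033×10⁻⁴ × 3.636×10⁵ = 150 J.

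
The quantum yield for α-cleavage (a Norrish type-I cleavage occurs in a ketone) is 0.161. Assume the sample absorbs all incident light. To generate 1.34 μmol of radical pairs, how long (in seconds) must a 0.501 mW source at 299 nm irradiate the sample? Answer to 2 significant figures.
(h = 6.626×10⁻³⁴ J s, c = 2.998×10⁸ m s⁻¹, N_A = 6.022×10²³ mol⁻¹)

Product: 1.34 μmol = 1.34×10⁻⁶ mol.
Photons that must be absorbed: 1.34×10⁻⁶ / 0.161 = 8.323×10⁻⁶ mol.
Photon energy: hc/λ = 6.644×10⁻¹⁹ J; per mole, 4.001×10⁵ J mol⁻¹.
Energy required: 8.323×10⁻⁶ × 4.001×10⁵ = 3.330 J.
Time: 3.330 J / 0.000501 W = 6600 s.

t ≈ 6600 s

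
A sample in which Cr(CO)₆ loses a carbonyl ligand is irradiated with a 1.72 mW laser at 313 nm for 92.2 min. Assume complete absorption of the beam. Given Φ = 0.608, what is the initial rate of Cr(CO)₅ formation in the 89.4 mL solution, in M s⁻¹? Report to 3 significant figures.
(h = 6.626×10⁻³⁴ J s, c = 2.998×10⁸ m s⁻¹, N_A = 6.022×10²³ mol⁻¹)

3.06×10⁻⁸ M s⁻¹

Photon energy at 313 nm: hc/λ = (6.626×10⁻³⁴)(2.998×10⁸)/(313×10⁻⁹) = 6.347×10⁻¹⁹ J.
Energy delivered: (1.72 mW)(5532 s) = 9.515 J.
Photons incident: 9.515 / 6.347×10⁻¹⁹ = 1.499×10¹⁹, i.e. 1.499×10¹⁹/6.022×10²³ = 2.489×10⁻⁵ mol.
Product formed: 0.608 × 2.489×10⁻⁵ = 1.513×10⁻⁵ mol.
Rate: 1.513×10⁻⁵ mol / (5532 s × 0.0894 L) = 3.06×10⁻⁸ M s⁻¹.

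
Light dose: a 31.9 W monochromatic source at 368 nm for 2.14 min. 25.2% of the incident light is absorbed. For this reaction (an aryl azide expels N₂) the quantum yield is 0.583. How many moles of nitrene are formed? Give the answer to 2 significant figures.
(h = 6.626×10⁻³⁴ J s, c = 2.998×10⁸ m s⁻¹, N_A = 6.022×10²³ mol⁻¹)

0.0019 mol

Photon energy at 368 nm: hc/λ = (6.626×10⁻³⁴)(2.998×10⁸)/(368×10⁻⁹) = 5.398×10⁻¹⁹ J.
Energy delivered: (31.9 W)(128.4 s) = 4096 J.
Photons incident: 4096 / 5.398×10⁻¹⁹ = 7.588×10²¹, i.e. 7.588×10²¹/6.022×10²³ = 0.01260 mol.
Photons absorbed: 0.252 × 0.01260 = 0.003175 mol.
Product: Φ × n_abs = 0.583 × 0.003175 = 0.001851 mol.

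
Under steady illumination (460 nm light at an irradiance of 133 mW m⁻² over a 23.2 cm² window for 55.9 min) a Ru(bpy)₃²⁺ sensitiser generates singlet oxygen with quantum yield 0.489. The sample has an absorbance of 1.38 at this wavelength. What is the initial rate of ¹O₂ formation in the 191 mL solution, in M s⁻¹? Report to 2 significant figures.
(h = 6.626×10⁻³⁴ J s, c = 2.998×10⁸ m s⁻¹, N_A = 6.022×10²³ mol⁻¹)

Photon energy at 460 nm: hc/λ = (6.626×10⁻³⁴)(2.998×10⁸)/(460×10⁻⁹) = 4.318×10⁻¹⁹ J.
Energy delivered: (133 mW m⁻²)(23.2×10⁻⁴ m²)(3354 s) = 1.035 J.
Photons incident: 1.035 / 4.318×10⁻¹⁹ = 2.397×10¹⁸, i.e. 2.397×10¹⁸/6.022×10²³ = 3.980×10⁻⁶ mol.
Fraction absorbed: 1 − 10^(−1.38) = 0.9583.
Photons absorbed: 0.9583 × 3.980×10⁻⁶ = 3.814×10⁻⁶ mol.
Product formed: 0.489 × 3.814×10⁻⁶ = 1.865×10⁻⁶ mol.
Rate: 1.865×10⁻⁶ mol / (3354 s × 0.191 L) = 2.9×10⁻⁹ M s⁻¹.

2.9×10⁻⁹ M s⁻¹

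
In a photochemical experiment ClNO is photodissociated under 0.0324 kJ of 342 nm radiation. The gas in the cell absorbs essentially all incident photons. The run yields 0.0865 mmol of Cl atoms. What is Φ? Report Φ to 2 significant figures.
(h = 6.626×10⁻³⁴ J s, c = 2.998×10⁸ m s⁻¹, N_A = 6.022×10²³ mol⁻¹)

Φ = 0.93

Product: 0.0865 mmol = 8.65×10⁻⁵ mol.
Photon energy at 342 nm: hc/λ = (6.626×10⁻³⁴)(2.998×10⁸)/(342×10⁻⁹) = 5.808×10⁻¹⁹ J.
Incident energy: 0.0324 kJ = 32.4 J.
Photons incident: 32.4 / 5.808×10⁻¹⁹ = 5.579×10¹⁹, i.e. 5.579×10¹⁹/6.022×10²³ = 9.264×10⁻⁵ mol.
Φ = 8.65×10⁻⁵ mol / 9.264×10⁻⁵ mol photons = 0.93.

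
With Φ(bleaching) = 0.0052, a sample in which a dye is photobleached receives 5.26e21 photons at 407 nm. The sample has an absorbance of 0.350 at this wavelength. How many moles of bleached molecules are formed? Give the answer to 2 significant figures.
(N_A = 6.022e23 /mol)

2.5e-5 mol

Moles of photons: 5.26e21 / 6.022e23 = 0.008735 mol.
Fraction absorbed: 1 − 10^(−0.350) = 0.5533.
Photons absorbed: 0.5533 × 0.008735 = 0.004833 mol.
Product: Φ × n_abs = 0.0052 × 0.004833 = 2.513e-5 mol.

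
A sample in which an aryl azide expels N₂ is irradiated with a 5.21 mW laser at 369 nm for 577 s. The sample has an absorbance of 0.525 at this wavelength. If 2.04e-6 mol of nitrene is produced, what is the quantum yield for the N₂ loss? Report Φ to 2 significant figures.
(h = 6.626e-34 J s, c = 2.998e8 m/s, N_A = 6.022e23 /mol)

Photon energy at 369 nm: hc/λ = (6.626e-34)(2.998e8)/(369e-9) = 5.383e-19 J.
Energy delivered: (5.21 mW)(577 s) = 3.006 J.
Photons incident: 3.006 / 5.383e-19 = 5.584e18, i.e. 5.584e18/6.022e23 = 9.273e-6 mol.
Fraction absorbed: 1 − 10^(−0.525) = 0.7015.
Photons absorbed: 0.7015 × 9.273e-6 = 6.505e-6 mol.
Φ = 2.04e-6 mol / 6.505e-6 mol photons = 0.31.

Φ = 0.31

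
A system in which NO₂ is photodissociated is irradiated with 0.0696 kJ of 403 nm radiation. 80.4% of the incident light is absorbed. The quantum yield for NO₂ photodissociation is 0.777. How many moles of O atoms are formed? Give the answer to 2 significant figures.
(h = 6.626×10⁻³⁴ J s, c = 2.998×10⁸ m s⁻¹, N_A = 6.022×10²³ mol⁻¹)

1.5×10⁻⁴ mol

Photon energy at 403 nm: hc/λ = (6.626×10⁻³⁴)(2.998×10⁸)/(403×10⁻⁹) = 4.929×10⁻¹⁹ J.
Incident energy: 0.0696 kJ = 69.6 J.
Photons incident: 69.6 / 4.929×10⁻¹⁹ = 1.412×10²⁰, i.e. 1.412×10²⁰/6.022×10²³ = 2.345×10⁻⁴ mol.
Photons absorbed: 0.804 × 2.345×10⁻⁴ = 1.885×10⁻⁴ mol.
Product: Φ × n_abs = 0.777 × 1.885×10⁻⁴ = 1.465×10⁻⁴ mol.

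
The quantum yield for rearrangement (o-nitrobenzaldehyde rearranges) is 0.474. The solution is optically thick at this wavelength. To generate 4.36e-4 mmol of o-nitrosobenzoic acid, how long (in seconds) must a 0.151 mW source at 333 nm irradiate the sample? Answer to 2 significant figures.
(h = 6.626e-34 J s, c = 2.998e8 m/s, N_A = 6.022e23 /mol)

Product: 4.36e-4 mmol = 4.36e-7 mol.
Photons that must be absorbed: 4.36e-7 / 0.474 = 9.198e-7 mol.
Photon energy: hc/λ = 5.965e-19 J; per mole, 3.592e5 J mol⁻¹.
Energy required: 9.198e-7 × 3.592e5 = 0.3304 J.
Time: 0.3304 J / 0.000151 W = 2200 s.

t ≈ 2200 s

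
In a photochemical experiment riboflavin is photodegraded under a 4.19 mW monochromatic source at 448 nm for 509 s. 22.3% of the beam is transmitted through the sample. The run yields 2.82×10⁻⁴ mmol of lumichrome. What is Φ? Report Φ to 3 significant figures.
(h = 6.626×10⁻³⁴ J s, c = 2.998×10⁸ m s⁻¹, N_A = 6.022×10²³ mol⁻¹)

Product: 2.82×10⁻⁴ mmol = 2.82×10⁻⁷ mol.
Photon energy at 448 nm: hc/λ = (6.626×10⁻³⁴)(2.998×10⁸)/(448×10⁻⁹) = 4.434×10⁻¹⁹ J.
Energy delivered: (4.19 mW)(509 s) = 2.133 J.
Photons incident: 2.133 / 4.434×10⁻¹⁹ = 4.811×10¹⁸, i.e. 4.811×10¹⁸/6.022×10²³ = 7.989×10⁻⁶ mol.
Fraction absorbed: 1 − 22.3/100 = 0.7770.
Photons absorbed: 0.7770 × 7.989×10⁻⁶ = 6.207×10⁻⁶ mol.
Φ = 2.82×10⁻⁷ mol / 6.207×10⁻⁶ mol photons = 0.0454.

Φ = 0.0454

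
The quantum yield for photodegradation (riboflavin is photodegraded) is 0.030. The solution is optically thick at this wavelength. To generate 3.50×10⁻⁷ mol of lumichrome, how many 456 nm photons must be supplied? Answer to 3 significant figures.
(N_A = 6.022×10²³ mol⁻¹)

7.03×10¹⁸ photons

Photons that must be absorbed: 3.50×10⁻⁷ / 0.030 = 1.167×10⁻⁵ mol.
Photon count: 1.167×10⁻⁵ × 6.022×10²³ = 7.03×10¹⁸.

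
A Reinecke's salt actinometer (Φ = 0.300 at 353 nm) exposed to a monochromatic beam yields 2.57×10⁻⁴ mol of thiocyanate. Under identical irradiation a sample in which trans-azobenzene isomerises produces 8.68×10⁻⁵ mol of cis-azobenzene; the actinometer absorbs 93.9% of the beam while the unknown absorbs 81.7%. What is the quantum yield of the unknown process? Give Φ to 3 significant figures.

Φ = 0.116

Photons absorbed by the actinometer: 2.57×10⁻⁴ / 0.300 = 8.567×10⁻⁴ mol.
Incident flux: 8.567×10⁻⁴ / 0.939 = 9.124×10⁻⁴ einstein.
Absorbed by unknown: 0.817 × 9.124×10⁻⁴ = 7.454×10⁻⁴ mol.
Φ(unknown) = 8.68×10⁻⁵ / 7.454×10⁻⁴ = 0.116.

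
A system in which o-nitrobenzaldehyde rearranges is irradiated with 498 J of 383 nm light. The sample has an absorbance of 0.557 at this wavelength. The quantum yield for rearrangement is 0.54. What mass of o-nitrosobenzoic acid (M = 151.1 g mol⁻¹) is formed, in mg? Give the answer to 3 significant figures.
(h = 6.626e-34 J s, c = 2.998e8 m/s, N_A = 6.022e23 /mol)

94.0 mg

Photon energy at 383 nm: hc/λ = (6.626e-34)(2.998e8)/(383e-9) = 5.187e-19 J.
Photons incident: 498 / 5.187e-19 = 9.601e20, i.e. 9.601e20/6.022e23 = 0.001594 mol.
Fraction absorbed: 1 − 10^(−0.557) = 0.7227.
Photons absorbed: 0.7227 × 0.001594 = 0.001152 mol.
Product: Φ × n_abs = 0.54 × 0.001152 = 6.221e-4 mol.
Mass: 6.221e-4 × 151.1 = 0.09400 g = 94.0 mg.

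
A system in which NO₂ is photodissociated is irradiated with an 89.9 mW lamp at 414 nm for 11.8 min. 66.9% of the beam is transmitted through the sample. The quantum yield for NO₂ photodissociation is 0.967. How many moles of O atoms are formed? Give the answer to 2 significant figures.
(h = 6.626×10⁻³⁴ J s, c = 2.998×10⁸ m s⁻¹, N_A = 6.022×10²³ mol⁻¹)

7.1×10⁻⁵ mol

Photon energy at 414 nm: hc/λ = (6.626×10⁻³⁴)(2.998×10⁸)/(414×10⁻⁹) = 4.798×10⁻¹⁹ J.
Energy delivered: (89.9 mW)(708 s) = 63.65 J.
Photons incident: 63.65 / 4.798×10⁻¹⁹ = 1.327×10²⁰, i.e. 1.327×10²⁰/6.022×10²³ = 2.204×10⁻⁴ mol.
Fraction absorbed: 1 − 66.9/100 = 0.3310.
Photons absorbed: 0.3310 × 2.204×10⁻⁴ = 7.295×10⁻⁵ mol.
Product: Φ × n_abs = 0.967 × 7.295×10⁻⁵ = 7.054×10⁻⁵ mol.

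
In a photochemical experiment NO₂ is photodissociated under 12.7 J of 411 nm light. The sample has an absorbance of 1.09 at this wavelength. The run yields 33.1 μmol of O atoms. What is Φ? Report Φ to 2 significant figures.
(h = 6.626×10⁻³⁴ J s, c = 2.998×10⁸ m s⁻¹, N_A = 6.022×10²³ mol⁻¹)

Φ = 0.83

Product: 33.1 μmol = 3.31×10⁻⁵ mol.
Photon energy at 411 nm: hc/λ = (6.626×10⁻³⁴)(2.998×10⁸)/(411×10⁻⁹) = 4.833×10⁻¹⁹ J.
Photons incident: 12.7 / 4.833×10⁻¹⁹ = 2.628×10¹⁹, i.e. 2.628×10¹⁹/6.022×10²³ = 4.364×10⁻⁵ mol.
Fraction absorbed: 1 − 10^(−1.09) = 0.9187.
Photons absorbed: 0.9187 × 4.364×10⁻⁵ = 4.009×10⁻⁵ mol.
Φ = 3.31×10⁻⁵ mol / 4.009×10⁻⁵ mol photons = 0.83.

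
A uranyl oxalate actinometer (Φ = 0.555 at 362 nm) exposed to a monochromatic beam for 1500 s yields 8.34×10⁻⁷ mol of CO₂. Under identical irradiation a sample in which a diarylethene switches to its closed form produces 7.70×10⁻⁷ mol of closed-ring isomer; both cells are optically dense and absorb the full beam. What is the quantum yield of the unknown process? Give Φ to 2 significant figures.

Photons absorbed by the actinometer: 8.34×10⁻⁷ / 0.555 = 1.503×10⁻⁶ mol.
Φ(unknown) = 7.70×10⁻⁷ / 1.503×10⁻⁶ = 0.51.

Φ = 0.51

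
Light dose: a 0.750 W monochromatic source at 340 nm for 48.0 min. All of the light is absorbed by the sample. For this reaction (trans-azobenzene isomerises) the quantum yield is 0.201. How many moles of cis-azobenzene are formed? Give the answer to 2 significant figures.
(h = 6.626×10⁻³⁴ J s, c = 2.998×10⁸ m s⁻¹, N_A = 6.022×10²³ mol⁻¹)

0.0012 mol

Photon energy at 340 nm: hc/λ = (6.626×10⁻³⁴)(2.998×10⁸)/(340×10⁻⁹) = 5.843×10⁻¹⁹ J.
Energy delivered: (0.750 W)(2880 s) = 2160 J.
Photons incident: 2160 / 5.843×10⁻¹⁹ = 3.697×10²¹, i.e. 3.697×10²¹/6.022×10²³ = 0.006139 mol.
Product: Φ × n_abs = 0.201 × 0.006139 = 0.001234 mol.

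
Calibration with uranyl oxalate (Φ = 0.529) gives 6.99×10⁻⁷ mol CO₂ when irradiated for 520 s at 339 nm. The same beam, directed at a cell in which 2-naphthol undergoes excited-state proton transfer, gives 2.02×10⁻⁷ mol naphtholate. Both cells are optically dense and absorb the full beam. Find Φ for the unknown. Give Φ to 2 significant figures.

Photons absorbed by the actinometer: 6.99×10⁻⁷ / 0.529 = 1.321×10⁻⁶ mol.
Φ(unknown) = 2.02×10⁻⁷ / 1.321×10⁻⁶ = 0.15.

Φ = 0.15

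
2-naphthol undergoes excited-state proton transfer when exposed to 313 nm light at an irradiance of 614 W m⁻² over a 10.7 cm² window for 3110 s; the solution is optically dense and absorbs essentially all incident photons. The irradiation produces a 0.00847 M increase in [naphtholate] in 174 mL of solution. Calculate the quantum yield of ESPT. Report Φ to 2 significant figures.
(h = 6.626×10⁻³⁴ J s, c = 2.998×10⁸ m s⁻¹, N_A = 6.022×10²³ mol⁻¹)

Φ = 0.28

Product: (0.00847 M)(0.174 L) = 0.001474 mol.
Photon energy at 313 nm: hc/λ = (6.626×10⁻³⁴)(2.998×10⁸)/(313×10⁻⁹) = 6.347×10⁻¹⁹ J.
Energy delivered: (614 W m⁻²)(10.7×10⁻⁴ m²)(3110 s) = 2043 J.
Photons incident: 2043 / 6.347×10⁻¹⁹ = 3.219×10²¹, i.e. 3.219×10²¹/6.022×10²³ = 0.005345 mol.
Φ = 0.001474 mol / 0.005345 mol photons = 0.28.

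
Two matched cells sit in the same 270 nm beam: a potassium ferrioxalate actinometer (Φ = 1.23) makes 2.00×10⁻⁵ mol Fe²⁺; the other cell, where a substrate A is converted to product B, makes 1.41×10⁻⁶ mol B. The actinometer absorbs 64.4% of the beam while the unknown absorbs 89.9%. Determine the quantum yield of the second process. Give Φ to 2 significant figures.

Photons absorbed by the actinometer: 2.00×10⁻⁵ / 1.23 = 1.626×10⁻⁵ mol.
Incident flux: 1.626×10⁻⁵ / 0.644 = 2.525×10⁻⁵ einstein.
Absorbed by unknown: 0.899 × 2.525×10⁻⁵ = 2.270×10⁻⁵ mol.
Φ(unknown) = 1.41×10⁻⁶ / 2.270×10⁻⁵ = 0.062.

Φ = 0.062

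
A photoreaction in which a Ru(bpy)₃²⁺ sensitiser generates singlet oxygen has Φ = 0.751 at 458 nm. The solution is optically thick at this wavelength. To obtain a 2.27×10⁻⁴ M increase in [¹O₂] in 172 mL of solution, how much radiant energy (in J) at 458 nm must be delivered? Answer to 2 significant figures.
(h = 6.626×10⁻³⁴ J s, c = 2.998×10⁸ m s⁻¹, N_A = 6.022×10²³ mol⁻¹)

14 J

Product: (2.27×10⁻⁴ M)(0.172 L) = 3.904×10⁻⁵ mol.
Photons that must be absorbed: 3.904×10⁻⁵ / 0.751 = 5.198×10⁻⁵ mol.
Photon energy: hc/λ = 4.337×10⁻¹⁹ J; per mole, 2.612×10⁵ J mol⁻¹.
Energy required: 5.198×10⁻⁵ × 2.612×10⁵ = 14 J.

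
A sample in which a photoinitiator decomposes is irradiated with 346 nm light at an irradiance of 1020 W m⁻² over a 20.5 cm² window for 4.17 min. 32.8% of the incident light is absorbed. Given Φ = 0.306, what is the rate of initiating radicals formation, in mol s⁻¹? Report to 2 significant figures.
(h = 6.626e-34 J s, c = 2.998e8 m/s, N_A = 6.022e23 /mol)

6.1e-7 mol s⁻¹

Photon energy at 346 nm: hc/λ = (6.626e-34)(2.998e8)/(346e-9) = 5.741e-19 J.
Energy delivered: (1020 W m⁻²)(20.5e-4 m²)(250.2 s) = 523.2 J.
Photons incident: 523.2 / 5.741e-19 = 9.113e20, i.e. 9.113e20/6.022e23 = 0.001513 mol.
Photons absorbed: 0.328 × 0.001513 = 4.963e-4 mol.
Product formed: 0.306 × 4.963e-4 = 1.519e-4 mol.
Rate: 1.519e-4 / 250.2 s = 6.1e-7 mol s⁻¹.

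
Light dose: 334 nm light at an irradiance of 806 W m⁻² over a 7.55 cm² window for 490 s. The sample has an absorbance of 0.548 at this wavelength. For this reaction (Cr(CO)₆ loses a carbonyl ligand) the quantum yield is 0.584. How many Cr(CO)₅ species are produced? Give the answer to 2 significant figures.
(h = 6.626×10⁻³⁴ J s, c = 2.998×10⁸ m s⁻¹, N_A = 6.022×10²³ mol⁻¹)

2.1×10²⁰ species

Photon energy at 334 nm: hc/λ = (6.626×10⁻³⁴)(2.998×10⁸)/(334×10⁻⁹) = 5.948×10⁻¹⁹ J.
Energy delivered: (806 W m⁻²)(7.55×10⁻⁴ m²)(490 s) = 298.2 J.
Photons incident: 298.2 / 5.948×10⁻¹⁹ = 5.013×10²⁰, i.e. 5.013×10²⁰/6.022×10²³ = 8.324×10⁻⁴ mol.
Fraction absorbed: 1 − 10^(−0.548) = 0.7169.
Photons absorbed: 0.7169 × 8.324×10⁻⁴ = 5.967×10⁻⁴ mol.
Product: Φ × n_abs = 0.584 × 5.967×10⁻⁴ = 3.485×10⁻⁴ mol.
As a count: 3.485×10⁻⁴ × 6.022×10²³ = 2.1×10²⁰.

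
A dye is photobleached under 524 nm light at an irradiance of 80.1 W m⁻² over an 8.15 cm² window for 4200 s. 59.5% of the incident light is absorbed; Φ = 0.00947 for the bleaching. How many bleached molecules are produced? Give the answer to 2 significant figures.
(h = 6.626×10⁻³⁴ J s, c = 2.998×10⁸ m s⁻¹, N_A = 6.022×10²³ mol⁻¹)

4.1×10¹⁸ bleached molecules

Photon energy at 524 nm: hc/λ = (6.626×10⁻³⁴)(2.998×10⁸)/(524×10⁻⁹) = 3.791×10⁻¹⁹ J.
Energy delivered: (80.1 W m⁻²)(8.15×10⁻⁴ m²)(4200 s) = 274.2 J.
Photons incident: 274.2 / 3.791×10⁻¹⁹ = 7.233×10²⁰, i.e. 7.233×10²⁰/6.022×10²³ = 0.001201 mol.
Photons absorbed: 0.595 × 0.001201 = 7.146×10⁻⁴ mol.
Product: Φ × n_abs = 0.00947 × 7.146×10⁻⁴ = 6.767×10⁻⁶ mol.
As a count: 6.767×10⁻⁶ × 6.022×10²³ = 4.1×10¹⁸.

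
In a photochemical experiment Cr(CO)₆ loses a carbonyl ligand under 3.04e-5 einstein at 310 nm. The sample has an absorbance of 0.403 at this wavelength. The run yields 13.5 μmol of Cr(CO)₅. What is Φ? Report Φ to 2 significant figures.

Φ = 0.73

Product: 13.5 μmol = 1.35e-5 mol.
Fraction absorbed: 1 − 10^(−0.403) = 0.6046.
Photons absorbed: 0.6046 × 3.04e-5 = 1.838e-5 mol.
Φ = 1.35e-5 mol / 1.838e-5 mol photons = 0.73.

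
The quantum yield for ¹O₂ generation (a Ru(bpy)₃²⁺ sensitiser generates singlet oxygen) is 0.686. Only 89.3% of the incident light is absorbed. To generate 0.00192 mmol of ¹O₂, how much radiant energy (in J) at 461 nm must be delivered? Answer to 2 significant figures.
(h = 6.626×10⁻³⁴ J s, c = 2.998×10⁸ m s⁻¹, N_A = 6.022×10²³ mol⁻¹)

Product: 0.00192 mmol = 1.92×10⁻⁶ mol.
Photons that must be absorbed: 1.92×10⁻⁶ / 0.686 = 2.799×10⁻⁶ mol.
Incident photons needed: 2.799×10⁻⁶ / 0.893 = 3.134×10⁻⁶ mol.
Photon energy: hc/λ = 4.309×10⁻¹⁹ J; per mole, 2.595×10⁵ J mol⁻¹.
Energy required: 3.134×10⁻⁶ × 2.595×10⁵ = 0.81 J.

0.81 J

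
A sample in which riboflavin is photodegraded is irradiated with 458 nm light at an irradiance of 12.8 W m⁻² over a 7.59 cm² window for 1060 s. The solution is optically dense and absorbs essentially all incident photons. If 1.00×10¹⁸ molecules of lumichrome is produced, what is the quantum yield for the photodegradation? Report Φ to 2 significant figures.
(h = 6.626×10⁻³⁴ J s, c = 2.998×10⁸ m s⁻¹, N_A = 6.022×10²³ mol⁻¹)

Product: 1.00×10¹⁸ / 6.022×10²³ = 1.661×10⁻⁶ mol.
Photon energy at 458 nm: hc/λ = (6.626×10⁻³⁴)(2.998×10⁸)/(458×10⁻⁹) = 4.337×10⁻¹⁹ J.
Energy delivered: (12.8 W m⁻²)(7.59×10⁻⁴ m²)(1060 s) = 10.30 J.
Photons incident: 10.30 / 4.337×10⁻¹⁹ = 2.375×10¹⁹, i.e. 2.375×10¹⁹/6.022×10²³ = 3.944×10⁻⁵ mol.
Φ = 1.661×10⁻⁶ mol / 3.944×10⁻⁵ mol photons = 0.042.

Φ = 0.042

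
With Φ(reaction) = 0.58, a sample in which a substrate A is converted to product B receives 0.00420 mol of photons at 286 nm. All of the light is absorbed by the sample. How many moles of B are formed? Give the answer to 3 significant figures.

0.00244 mol

Product: Φ × n_abs = 0.58 × 0.00420 = 0.002436 mol.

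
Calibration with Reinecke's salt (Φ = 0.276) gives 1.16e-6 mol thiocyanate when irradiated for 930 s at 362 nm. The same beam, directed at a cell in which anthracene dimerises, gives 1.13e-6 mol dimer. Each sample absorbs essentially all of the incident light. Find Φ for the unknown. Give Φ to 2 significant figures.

Photons absorbed by the actinometer: 1.16e-6 / 0.276 = 4.203e-6 mol.
Φ(unknown) = 1.13e-6 / 4.203e-6 = 0.27.

Φ = 0.27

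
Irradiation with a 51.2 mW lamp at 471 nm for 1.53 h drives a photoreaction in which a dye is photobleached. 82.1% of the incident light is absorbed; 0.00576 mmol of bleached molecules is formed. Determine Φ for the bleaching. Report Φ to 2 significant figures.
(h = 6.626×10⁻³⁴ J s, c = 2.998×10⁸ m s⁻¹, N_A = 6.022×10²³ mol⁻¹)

Product: 0.00576 mmol = 5.76×10⁻⁶ mol.
Photon energy at 471 nm: hc/λ = (6.626×10⁻³⁴)(2.998×10⁸)/(471×10⁻⁹) = 4.218×10⁻¹⁹ J.
Energy delivered: (51.2 mW)(5508 s) = 282.0 J.
Photons incident: 282.0 / 4.218×10⁻¹⁹ = 6.686×10²⁰, i.e. 6.686×10²⁰/6.022×10²³ = 0.001110 mol.
Photons absorbed: 0.821 × 0.001110 = 9.113×10⁻⁴ mol.
Φ = 5.76×10⁻⁶ mol / 9.113×10⁻⁴ mol photons = 0.0063.

Φ = 0.0063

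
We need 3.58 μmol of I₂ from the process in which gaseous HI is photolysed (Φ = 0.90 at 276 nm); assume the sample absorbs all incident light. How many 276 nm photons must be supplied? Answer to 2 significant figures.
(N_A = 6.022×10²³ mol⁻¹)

2.4×10¹⁸ photons

Product: 3.58 μmol = 3.58×10⁻⁶ mol.
Photons that must be absorbed: 3.58×10⁻⁶ / 0.90 = 3.978×10⁻⁶ mol.
Photon count: 3.978×10⁻⁶ × 6.022×10²³ = 2.4×10¹⁸.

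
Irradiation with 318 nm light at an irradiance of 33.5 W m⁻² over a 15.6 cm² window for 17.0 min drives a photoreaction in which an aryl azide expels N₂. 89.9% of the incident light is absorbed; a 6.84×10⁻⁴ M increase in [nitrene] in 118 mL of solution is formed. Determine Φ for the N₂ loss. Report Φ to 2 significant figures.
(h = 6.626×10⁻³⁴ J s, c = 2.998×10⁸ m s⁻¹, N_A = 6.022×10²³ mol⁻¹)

Product: (6.84×10⁻⁴ M)(0.118 L) = 8.071×10⁻⁵ mol.
Photon energy at 318 nm: hc/λ = (6.626×10⁻³⁴)(2.998×10⁸)/(318×10⁻⁹) = 6.247×10⁻¹⁹ J.
Energy delivered: (33.5 W m⁻²)(15.6×10⁻⁴ m²)(1020 s) = 53.31 J.
Photons incident: 53.31 / 6.247×10⁻¹⁹ = 8.534×10¹⁹, i.e. 8.534×10¹⁹/6.022×10²³ = 1.417×10⁻⁴ mol.
Photons absorbed: 0.899 × 1.417×10⁻⁴ = 1.274×10⁻⁴ mol.
Φ = 8.071×10⁻⁵ mol / 1.274×10⁻⁴ mol photons = 0.63.

Φ = 0.63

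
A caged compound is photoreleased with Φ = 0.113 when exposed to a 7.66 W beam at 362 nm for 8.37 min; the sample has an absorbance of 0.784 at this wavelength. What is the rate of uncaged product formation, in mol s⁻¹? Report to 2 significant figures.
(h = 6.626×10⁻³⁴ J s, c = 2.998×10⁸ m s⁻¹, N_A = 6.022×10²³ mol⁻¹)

Photon energy at 362 nm: hc/λ = (6.626×10⁻³⁴)(2.998×10⁸)/(362×10⁻⁹) = 5.487×10⁻¹⁹ J.
Energy delivered: (7.66 W)(502.2 s) = 3847 J.
Photons incident: 3847 / 5.487×10⁻¹⁹ = 7.011×10²¹, i.e. 7.011×10²¹/6.022×10²³ = 0.01164 mol.
Fraction absorbed: 1 − 10^(−0.784) = 0.8356.
Photons absorbed: 0.8356 × 0.01164 = 0.009726 mol.
Product formed: 0.113 × 0.009726 = 0.001099 mol.
Rate: 0.001099 / 502.2 s = 2.2×10⁻⁶ mol s⁻¹.

2.2×10⁻⁶ mol s⁻¹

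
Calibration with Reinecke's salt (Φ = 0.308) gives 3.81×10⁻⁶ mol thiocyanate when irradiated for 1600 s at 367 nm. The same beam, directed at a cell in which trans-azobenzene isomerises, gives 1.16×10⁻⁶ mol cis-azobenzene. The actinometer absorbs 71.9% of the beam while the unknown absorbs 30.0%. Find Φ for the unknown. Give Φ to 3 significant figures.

Φ = 0.225

Photons absorbed by the actinometer: 3.81×10⁻⁶ / 0.308 = 1.237×10⁻⁵ mol.
Incident flux: 1.237×10⁻⁵ / 0.719 = 1.720×10⁻⁵ einstein.
Absorbed by unknown: 0.300 × 1.720×10⁻⁵ = 5.160×10⁻⁶ mol.
Φ(unknown) = 1.16×10⁻⁶ / 5.160×10⁻⁶ = 0.225.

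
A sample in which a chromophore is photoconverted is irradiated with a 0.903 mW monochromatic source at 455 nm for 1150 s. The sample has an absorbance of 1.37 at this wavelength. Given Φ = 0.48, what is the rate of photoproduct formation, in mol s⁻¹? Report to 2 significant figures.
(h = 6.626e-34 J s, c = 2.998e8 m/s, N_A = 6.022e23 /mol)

Photon energy at 455 nm: hc/λ = (6.626e-34)(2.998e8)/(455e-9) = 4.366e-19 J.
Energy delivered: (0.903 mW)(1150 s) = 1.038 J.
Photons incident: 1.038 / 4.366e-19 = 2.377e18, i.e. 2.377e18/6.022e23 = 3.947e-6 mol.
Fraction absorbed: 1 − 10^(−1.37) = 0.9573.
Photons absorbed: 0.9573 × 3.947e-6 = 3.778e-6 mol.
Product formed: 0.48 × 3.778e-6 = 1.813e-6 mol.
Rate: 1.813e-6 / 1150 s = 1.6e-9 mol s⁻¹.

1.6e-9 mol s⁻¹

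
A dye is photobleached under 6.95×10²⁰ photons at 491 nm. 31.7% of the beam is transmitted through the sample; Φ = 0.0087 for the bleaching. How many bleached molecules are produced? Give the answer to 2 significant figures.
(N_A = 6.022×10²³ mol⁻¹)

4.1×10¹⁸ bleached molecules

Moles of photons: 6.95×10²⁰ / 6.022×10²³ = 0.001154 mol.
Fraction absorbed: 1 − 31.7/100 = 0.6830.
Photons absorbed: 0.6830 × 0.001154 = 7.882×10⁻⁴ mol.
Product: Φ × n_abs = 0.0087 × 7.882×10⁻⁴ = 6.857×10⁻⁶ mol.
As a count: 6.857×10⁻⁶ × 6.022×10²³ = 4.1×10¹⁸.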